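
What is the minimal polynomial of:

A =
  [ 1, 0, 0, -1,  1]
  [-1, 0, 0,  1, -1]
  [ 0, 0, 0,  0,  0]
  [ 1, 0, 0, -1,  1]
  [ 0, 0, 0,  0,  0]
x^2

The characteristic polynomial is χ_A(x) = x^5, so the eigenvalues are known. The minimal polynomial is
  m_A(x) = Π_λ (x − λ)^{k_λ}
where k_λ is the size of the *largest* Jordan block for λ (equivalently, the smallest k with (A − λI)^k v = 0 for every generalised eigenvector v of λ).

  λ = 0: largest Jordan block has size 2, contributing (x − 0)^2

So m_A(x) = x^2 = x^2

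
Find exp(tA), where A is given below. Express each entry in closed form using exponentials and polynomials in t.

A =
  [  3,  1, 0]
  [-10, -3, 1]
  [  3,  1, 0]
e^{tA} =
  [-t^2/2 + 3*t + 1, t, t^2/2]
  [3*t^2/2 - 10*t, 1 - 3*t, -3*t^2/2 + t]
  [-t^2/2 + 3*t, t, t^2/2 + 1]

Strategy: write A = P · J · P⁻¹ where J is a Jordan canonical form, so e^{tA} = P · e^{tJ} · P⁻¹, and e^{tJ} can be computed block-by-block.

A has Jordan form
J =
  [0, 1, 0]
  [0, 0, 1]
  [0, 0, 0]
(up to reordering of blocks).

Per-block formulas:
  For a 3×3 Jordan block J_3(0): exp(t · J_3(0)) = e^(0t)·(I + t·N + (t^2/2)·N^2), where N is the 3×3 nilpotent shift.

After assembling e^{tJ} and conjugating by P, we get:

e^{tA} =
  [-t^2/2 + 3*t + 1, t, t^2/2]
  [3*t^2/2 - 10*t, 1 - 3*t, -3*t^2/2 + t]
  [-t^2/2 + 3*t, t, t^2/2 + 1]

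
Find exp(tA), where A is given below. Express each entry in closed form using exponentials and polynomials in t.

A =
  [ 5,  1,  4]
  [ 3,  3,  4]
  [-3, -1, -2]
e^{tA} =
  [3*t*exp(2*t) + exp(2*t), t*exp(2*t), 4*t*exp(2*t)]
  [3*t*exp(2*t), t*exp(2*t) + exp(2*t), 4*t*exp(2*t)]
  [-3*t*exp(2*t), -t*exp(2*t), -4*t*exp(2*t) + exp(2*t)]

Strategy: write A = P · J · P⁻¹ where J is a Jordan canonical form, so e^{tA} = P · e^{tJ} · P⁻¹, and e^{tJ} can be computed block-by-block.

A has Jordan form
J =
  [2, 1, 0]
  [0, 2, 0]
  [0, 0, 2]
(up to reordering of blocks).

Per-block formulas:
  For a 2×2 Jordan block J_2(2): exp(t · J_2(2)) = e^(2t)·(I + t·N), where N is the 2×2 nilpotent shift.
  For a 1×1 block at λ = 2: exp(t · [2]) = [e^(2t)].

After assembling e^{tJ} and conjugating by P, we get:

e^{tA} =
  [3*t*exp(2*t) + exp(2*t), t*exp(2*t), 4*t*exp(2*t)]
  [3*t*exp(2*t), t*exp(2*t) + exp(2*t), 4*t*exp(2*t)]
  [-3*t*exp(2*t), -t*exp(2*t), -4*t*exp(2*t) + exp(2*t)]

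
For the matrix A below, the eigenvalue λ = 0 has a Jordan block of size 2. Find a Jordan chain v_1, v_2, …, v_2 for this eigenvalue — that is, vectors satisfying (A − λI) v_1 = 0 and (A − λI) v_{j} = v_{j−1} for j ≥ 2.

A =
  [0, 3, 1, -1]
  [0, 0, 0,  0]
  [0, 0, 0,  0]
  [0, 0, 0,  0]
A Jordan chain for λ = 0 of length 2:
v_1 = (3, 0, 0, 0)ᵀ
v_2 = (0, 1, 0, 0)ᵀ

Let N = A − (0)·I. We want v_2 with N^2 v_2 = 0 but N^1 v_2 ≠ 0; then v_{j-1} := N · v_j for j = 2, …, 2.

Pick v_2 = (0, 1, 0, 0)ᵀ.
Then v_1 = N · v_2 = (3, 0, 0, 0)ᵀ.

Sanity check: (A − (0)·I) v_1 = (0, 0, 0, 0)ᵀ = 0. ✓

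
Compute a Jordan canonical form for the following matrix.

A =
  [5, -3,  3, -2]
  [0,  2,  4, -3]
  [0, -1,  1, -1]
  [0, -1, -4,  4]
J_2(1) ⊕ J_2(5)

The characteristic polynomial is
  det(x·I − A) = x^4 - 12*x^3 + 46*x^2 - 60*x + 25 = (x - 5)^2*(x - 1)^2

Eigenvalues and multiplicities (the geometric multiplicity of λ is n − rank(A − λI), which equals the number of Jordan blocks for λ):
  λ = 1: algebraic multiplicity = 2, geometric multiplicity = 1
  λ = 5: algebraic multiplicity = 2, geometric multiplicity = 1

Determining the block sizes for each eigenvalue:
  λ = 1: one block (gm = 1), so the single block has size am = 2 → block sizes [2]
  λ = 5: one block (gm = 1), so the single block has size am = 2 → block sizes [2]

Assembling the blocks gives a Jordan form
J =
  [1, 1, 0, 0]
  [0, 1, 0, 0]
  [0, 0, 5, 1]
  [0, 0, 0, 5]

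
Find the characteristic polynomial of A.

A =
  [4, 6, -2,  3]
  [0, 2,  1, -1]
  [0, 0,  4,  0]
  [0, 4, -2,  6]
x^4 - 16*x^3 + 96*x^2 - 256*x + 256

Expanding det(x·I − A) (e.g. by cofactor expansion or by noting that A is similar to its Jordan form J, which has the same characteristic polynomial as A) gives
  χ_A(x) = x^4 - 16*x^3 + 96*x^2 - 256*x + 256
which factors as (x - 4)^4. The eigenvalues (with algebraic multiplicities) are λ = 4 with multiplicity 4.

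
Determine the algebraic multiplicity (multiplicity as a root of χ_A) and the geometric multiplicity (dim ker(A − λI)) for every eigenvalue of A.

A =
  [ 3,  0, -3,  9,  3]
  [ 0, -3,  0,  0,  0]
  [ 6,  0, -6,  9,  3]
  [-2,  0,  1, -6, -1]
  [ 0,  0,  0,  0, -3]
λ = -3: alg = 5, geom = 4

Step 1 — factor the characteristic polynomial to read off the algebraic multiplicities:
  χ_A(x) = (x + 3)^5

Step 2 — compute geometric multiplicities via the rank-nullity identity g(λ) = n − rank(A − λI):
  rank(A − (-3)·I) = 1, so dim ker(A − (-3)·I) = n − 1 = 4

Summary:
  λ = -3: algebraic multiplicity = 5, geometric multiplicity = 4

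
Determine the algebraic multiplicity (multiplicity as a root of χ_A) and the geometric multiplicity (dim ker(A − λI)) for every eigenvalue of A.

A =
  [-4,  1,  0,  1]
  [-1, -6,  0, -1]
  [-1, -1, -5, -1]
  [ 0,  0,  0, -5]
λ = -5: alg = 4, geom = 3

Step 1 — factor the characteristic polynomial to read off the algebraic multiplicities:
  χ_A(x) = (x + 5)^4

Step 2 — compute geometric multiplicities via the rank-nullity identity g(λ) = n − rank(A − λI):
  rank(A − (-5)·I) = 1, so dim ker(A − (-5)·I) = n − 1 = 3

Summary:
  λ = -5: algebraic multiplicity = 4, geometric multiplicity = 3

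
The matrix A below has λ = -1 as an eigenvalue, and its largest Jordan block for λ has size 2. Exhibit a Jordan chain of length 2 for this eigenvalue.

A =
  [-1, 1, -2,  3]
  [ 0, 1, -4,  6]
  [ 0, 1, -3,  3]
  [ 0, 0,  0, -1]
A Jordan chain for λ = -1 of length 2:
v_1 = (1, 2, 1, 0)ᵀ
v_2 = (0, 1, 0, 0)ᵀ

Let N = A − (-1)·I. We want v_2 with N^2 v_2 = 0 but N^1 v_2 ≠ 0; then v_{j-1} := N · v_j for j = 2, …, 2.

Pick v_2 = (0, 1, 0, 0)ᵀ.
Then v_1 = N · v_2 = (1, 2, 1, 0)ᵀ.

Sanity check: (A − (-1)·I) v_1 = (0, 0, 0, 0)ᵀ = 0. ✓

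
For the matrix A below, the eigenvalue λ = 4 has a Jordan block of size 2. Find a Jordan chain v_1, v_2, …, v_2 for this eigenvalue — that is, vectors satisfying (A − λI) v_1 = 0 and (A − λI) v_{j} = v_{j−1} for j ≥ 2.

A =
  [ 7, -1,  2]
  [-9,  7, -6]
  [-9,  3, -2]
A Jordan chain for λ = 4 of length 2:
v_1 = (3, -9, -9)ᵀ
v_2 = (1, 0, 0)ᵀ

Let N = A − (4)·I. We want v_2 with N^2 v_2 = 0 but N^1 v_2 ≠ 0; then v_{j-1} := N · v_j for j = 2, …, 2.

Pick v_2 = (1, 0, 0)ᵀ.
Then v_1 = N · v_2 = (3, -9, -9)ᵀ.

Sanity check: (A − (4)·I) v_1 = (0, 0, 0)ᵀ = 0. ✓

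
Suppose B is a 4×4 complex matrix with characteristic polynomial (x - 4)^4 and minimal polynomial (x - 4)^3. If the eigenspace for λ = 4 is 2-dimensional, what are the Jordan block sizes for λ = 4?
Block sizes for λ = 4: [3, 1]

Step 1 — from the characteristic polynomial, algebraic multiplicity of λ = 4 is 4. From dim ker(B − (4)·I) = 2, there are exactly 2 Jordan blocks for λ = 4.
Step 2 — from the minimal polynomial, the factor (x − 4)^3 tells us the largest block for λ = 4 has size 3.
Step 3 — with total size 4, 2 blocks, and largest block 3, the block sizes (in nonincreasing order) are [3, 1].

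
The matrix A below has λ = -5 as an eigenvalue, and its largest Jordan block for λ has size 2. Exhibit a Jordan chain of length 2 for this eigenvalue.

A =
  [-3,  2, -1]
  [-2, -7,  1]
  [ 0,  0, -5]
A Jordan chain for λ = -5 of length 2:
v_1 = (2, -2, 0)ᵀ
v_2 = (1, 0, 0)ᵀ

Let N = A − (-5)·I. We want v_2 with N^2 v_2 = 0 but N^1 v_2 ≠ 0; then v_{j-1} := N · v_j for j = 2, …, 2.

Pick v_2 = (1, 0, 0)ᵀ.
Then v_1 = N · v_2 = (2, -2, 0)ᵀ.

Sanity check: (A − (-5)·I) v_1 = (0, 0, 0)ᵀ = 0. ✓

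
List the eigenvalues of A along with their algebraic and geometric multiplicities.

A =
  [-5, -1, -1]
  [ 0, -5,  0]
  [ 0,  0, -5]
λ = -5: alg = 3, geom = 2

Step 1 — factor the characteristic polynomial to read off the algebraic multiplicities:
  χ_A(x) = (x + 5)^3

Step 2 — compute geometric multiplicities via the rank-nullity identity g(λ) = n − rank(A − λI):
  rank(A − (-5)·I) = 1, so dim ker(A − (-5)·I) = n − 1 = 2

Summary:
  λ = -5: algebraic multiplicity = 3, geometric multiplicity = 2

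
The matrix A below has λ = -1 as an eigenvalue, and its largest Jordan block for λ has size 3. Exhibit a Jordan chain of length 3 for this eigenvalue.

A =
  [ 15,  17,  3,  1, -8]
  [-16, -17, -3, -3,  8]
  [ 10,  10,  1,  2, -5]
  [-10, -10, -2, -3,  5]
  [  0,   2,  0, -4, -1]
A Jordan chain for λ = -1 of length 3:
v_1 = (4, 0, 0, 0, 8)ᵀ
v_2 = (16, -16, 10, -10, 0)ᵀ
v_3 = (1, 0, 0, 0, 0)ᵀ

Let N = A − (-1)·I. We want v_3 with N^3 v_3 = 0 but N^2 v_3 ≠ 0; then v_{j-1} := N · v_j for j = 3, …, 2.

Pick v_3 = (1, 0, 0, 0, 0)ᵀ.
Then v_2 = N · v_3 = (16, -16, 10, -10, 0)ᵀ.
Then v_1 = N · v_2 = (4, 0, 0, 0, 8)ᵀ.

Sanity check: (A − (-1)·I) v_1 = (0, 0, 0, 0, 0)ᵀ = 0. ✓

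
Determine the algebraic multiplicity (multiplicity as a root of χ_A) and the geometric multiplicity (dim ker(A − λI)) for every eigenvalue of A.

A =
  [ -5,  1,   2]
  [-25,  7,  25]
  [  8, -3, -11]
λ = -3: alg = 3, geom = 1

Step 1 — factor the characteristic polynomial to read off the algebraic multiplicities:
  χ_A(x) = (x + 3)^3

Step 2 — compute geometric multiplicities via the rank-nullity identity g(λ) = n − rank(A − λI):
  rank(A − (-3)·I) = 2, so dim ker(A − (-3)·I) = n − 2 = 1

Summary:
  λ = -3: algebraic multiplicity = 3, geometric multiplicity = 1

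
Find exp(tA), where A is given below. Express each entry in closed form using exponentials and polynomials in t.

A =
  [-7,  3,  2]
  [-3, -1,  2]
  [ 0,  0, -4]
e^{tA} =
  [-3*t*exp(-4*t) + exp(-4*t), 3*t*exp(-4*t), 2*t*exp(-4*t)]
  [-3*t*exp(-4*t), 3*t*exp(-4*t) + exp(-4*t), 2*t*exp(-4*t)]
  [0, 0, exp(-4*t)]

Strategy: write A = P · J · P⁻¹ where J is a Jordan canonical form, so e^{tA} = P · e^{tJ} · P⁻¹, and e^{tJ} can be computed block-by-block.

A has Jordan form
J =
  [-4,  1,  0]
  [ 0, -4,  0]
  [ 0,  0, -4]
(up to reordering of blocks).

Per-block formulas:
  For a 2×2 Jordan block J_2(-4): exp(t · J_2(-4)) = e^(-4t)·(I + t·N), where N is the 2×2 nilpotent shift.
  For a 1×1 block at λ = -4: exp(t · [-4]) = [e^(-4t)].

After assembling e^{tJ} and conjugating by P, we get:

e^{tA} =
  [-3*t*exp(-4*t) + exp(-4*t), 3*t*exp(-4*t), 2*t*exp(-4*t)]
  [-3*t*exp(-4*t), 3*t*exp(-4*t) + exp(-4*t), 2*t*exp(-4*t)]
  [0, 0, exp(-4*t)]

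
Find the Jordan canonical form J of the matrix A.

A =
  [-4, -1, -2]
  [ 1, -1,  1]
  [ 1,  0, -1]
J_3(-2)

The characteristic polynomial is
  det(x·I − A) = x^3 + 6*x^2 + 12*x + 8 = (x + 2)^3

Eigenvalues and multiplicities (the geometric multiplicity of λ is n − rank(A − λI), which equals the number of Jordan blocks for λ):
  λ = -2: algebraic multiplicity = 3, geometric multiplicity = 1

Determining the block sizes for each eigenvalue:
  λ = -2: one block (gm = 1), so the single block has size am = 3 → block sizes [3]

Assembling the blocks gives a Jordan form
J =
  [-2,  1,  0]
  [ 0, -2,  1]
  [ 0,  0, -2]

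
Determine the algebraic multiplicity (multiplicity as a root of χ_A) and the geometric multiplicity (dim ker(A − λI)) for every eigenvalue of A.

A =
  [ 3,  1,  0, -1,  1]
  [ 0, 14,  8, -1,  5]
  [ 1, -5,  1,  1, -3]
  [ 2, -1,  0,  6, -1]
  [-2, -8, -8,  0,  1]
λ = 5: alg = 5, geom = 3

Step 1 — factor the characteristic polynomial to read off the algebraic multiplicities:
  χ_A(x) = (x - 5)^5

Step 2 — compute geometric multiplicities via the rank-nullity identity g(λ) = n − rank(A − λI):
  rank(A − (5)·I) = 2, so dim ker(A − (5)·I) = n − 2 = 3

Summary:
  λ = 5: algebraic multiplicity = 5, geometric multiplicity = 3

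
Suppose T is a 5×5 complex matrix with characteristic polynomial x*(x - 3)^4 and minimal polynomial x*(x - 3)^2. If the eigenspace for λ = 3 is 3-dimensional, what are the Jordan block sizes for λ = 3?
Block sizes for λ = 3: [2, 1, 1]

Step 1 — from the characteristic polynomial, algebraic multiplicity of λ = 3 is 4. From dim ker(T − (3)·I) = 3, there are exactly 3 Jordan blocks for λ = 3.
Step 2 — from the minimal polynomial, the factor (x − 3)^2 tells us the largest block for λ = 3 has size 2.
Step 3 — with total size 4, 3 blocks, and largest block 2, the block sizes (in nonincreasing order) are [2, 1, 1].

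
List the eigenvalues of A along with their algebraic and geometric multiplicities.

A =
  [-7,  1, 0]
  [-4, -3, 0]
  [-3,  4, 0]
λ = -5: alg = 2, geom = 1; λ = 0: alg = 1, geom = 1

Step 1 — factor the characteristic polynomial to read off the algebraic multiplicities:
  χ_A(x) = x*(x + 5)^2

Step 2 — compute geometric multiplicities via the rank-nullity identity g(λ) = n − rank(A − λI):
  rank(A − (-5)·I) = 2, so dim ker(A − (-5)·I) = n − 2 = 1
  rank(A − (0)·I) = 2, so dim ker(A − (0)·I) = n − 2 = 1

Summary:
  λ = -5: algebraic multiplicity = 2, geometric multiplicity = 1
  λ = 0: algebraic multiplicity = 1, geometric multiplicity = 1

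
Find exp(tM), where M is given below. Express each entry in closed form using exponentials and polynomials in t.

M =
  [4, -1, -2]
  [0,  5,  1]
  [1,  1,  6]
e^{tM} =
  [-t^2*exp(5*t)/2 - t*exp(5*t) + exp(5*t), -t^2*exp(5*t)/2 - t*exp(5*t), -t^2*exp(5*t)/2 - 2*t*exp(5*t)]
  [t^2*exp(5*t)/2, t^2*exp(5*t)/2 + exp(5*t), t^2*exp(5*t)/2 + t*exp(5*t)]
  [t*exp(5*t), t*exp(5*t), t*exp(5*t) + exp(5*t)]

Strategy: write M = P · J · P⁻¹ where J is a Jordan canonical form, so e^{tM} = P · e^{tJ} · P⁻¹, and e^{tJ} can be computed block-by-block.

M has Jordan form
J =
  [5, 1, 0]
  [0, 5, 1]
  [0, 0, 5]
(up to reordering of blocks).

Per-block formulas:
  For a 3×3 Jordan block J_3(5): exp(t · J_3(5)) = e^(5t)·(I + t·N + (t^2/2)·N^2), where N is the 3×3 nilpotent shift.

After assembling e^{tJ} and conjugating by P, we get:

e^{tM} =
  [-t^2*exp(5*t)/2 - t*exp(5*t) + exp(5*t), -t^2*exp(5*t)/2 - t*exp(5*t), -t^2*exp(5*t)/2 - 2*t*exp(5*t)]
  [t^2*exp(5*t)/2, t^2*exp(5*t)/2 + exp(5*t), t^2*exp(5*t)/2 + t*exp(5*t)]
  [t*exp(5*t), t*exp(5*t), t*exp(5*t) + exp(5*t)]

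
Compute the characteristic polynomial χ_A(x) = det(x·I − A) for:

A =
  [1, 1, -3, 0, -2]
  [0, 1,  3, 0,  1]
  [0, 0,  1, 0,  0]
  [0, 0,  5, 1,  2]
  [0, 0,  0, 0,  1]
x^5 - 5*x^4 + 10*x^3 - 10*x^2 + 5*x - 1

Expanding det(x·I − A) (e.g. by cofactor expansion or by noting that A is similar to its Jordan form J, which has the same characteristic polynomial as A) gives
  χ_A(x) = x^5 - 5*x^4 + 10*x^3 - 10*x^2 + 5*x - 1
which factors as (x - 1)^5. The eigenvalues (with algebraic multiplicities) are λ = 1 with multiplicity 5.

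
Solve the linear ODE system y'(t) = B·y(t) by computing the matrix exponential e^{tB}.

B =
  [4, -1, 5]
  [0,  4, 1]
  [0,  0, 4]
e^{tB} =
  [exp(4*t), -t*exp(4*t), -t^2*exp(4*t)/2 + 5*t*exp(4*t)]
  [0, exp(4*t), t*exp(4*t)]
  [0, 0, exp(4*t)]

Strategy: write B = P · J · P⁻¹ where J is a Jordan canonical form, so e^{tB} = P · e^{tJ} · P⁻¹, and e^{tJ} can be computed block-by-block.

B has Jordan form
J =
  [4, 1, 0]
  [0, 4, 1]
  [0, 0, 4]
(up to reordering of blocks).

Per-block formulas:
  For a 3×3 Jordan block J_3(4): exp(t · J_3(4)) = e^(4t)·(I + t·N + (t^2/2)·N^2), where N is the 3×3 nilpotent shift.

After assembling e^{tJ} and conjugating by P, we get:

e^{tB} =
  [exp(4*t), -t*exp(4*t), -t^2*exp(4*t)/2 + 5*t*exp(4*t)]
  [0, exp(4*t), t*exp(4*t)]
  [0, 0, exp(4*t)]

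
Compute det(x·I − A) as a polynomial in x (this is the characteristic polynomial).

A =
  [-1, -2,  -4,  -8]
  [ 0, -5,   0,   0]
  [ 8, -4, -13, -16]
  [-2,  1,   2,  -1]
x^4 + 20*x^3 + 150*x^2 + 500*x + 625

Expanding det(x·I − A) (e.g. by cofactor expansion or by noting that A is similar to its Jordan form J, which has the same characteristic polynomial as A) gives
  χ_A(x) = x^4 + 20*x^3 + 150*x^2 + 500*x + 625
which factors as (x + 5)^4. The eigenvalues (with algebraic multiplicities) are λ = -5 with multiplicity 4.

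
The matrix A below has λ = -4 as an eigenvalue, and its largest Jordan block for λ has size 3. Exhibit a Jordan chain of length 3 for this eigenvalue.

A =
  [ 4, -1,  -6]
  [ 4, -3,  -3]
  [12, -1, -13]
A Jordan chain for λ = -4 of length 3:
v_1 = (-12, 0, -16)ᵀ
v_2 = (8, 4, 12)ᵀ
v_3 = (1, 0, 0)ᵀ

Let N = A − (-4)·I. We want v_3 with N^3 v_3 = 0 but N^2 v_3 ≠ 0; then v_{j-1} := N · v_j for j = 3, …, 2.

Pick v_3 = (1, 0, 0)ᵀ.
Then v_2 = N · v_3 = (8, 4, 12)ᵀ.
Then v_1 = N · v_2 = (-12, 0, -16)ᵀ.

Sanity check: (A − (-4)·I) v_1 = (0, 0, 0)ᵀ = 0. ✓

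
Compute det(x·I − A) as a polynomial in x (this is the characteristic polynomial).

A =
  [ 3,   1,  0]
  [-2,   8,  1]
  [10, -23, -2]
x^3 - 9*x^2 + 27*x - 27

Expanding det(x·I − A) (e.g. by cofactor expansion or by noting that A is similar to its Jordan form J, which has the same characteristic polynomial as A) gives
  χ_A(x) = x^3 - 9*x^2 + 27*x - 27
which factors as (x - 3)^3. The eigenvalues (with algebraic multiplicities) are λ = 3 with multiplicity 3.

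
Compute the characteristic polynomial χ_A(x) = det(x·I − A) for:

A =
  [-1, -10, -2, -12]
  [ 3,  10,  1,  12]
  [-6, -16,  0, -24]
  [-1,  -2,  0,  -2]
x^4 - 7*x^3 + 18*x^2 - 20*x + 8

Expanding det(x·I − A) (e.g. by cofactor expansion or by noting that A is similar to its Jordan form J, which has the same characteristic polynomial as A) gives
  χ_A(x) = x^4 - 7*x^3 + 18*x^2 - 20*x + 8
which factors as (x - 2)^3*(x - 1). The eigenvalues (with algebraic multiplicities) are λ = 1 with multiplicity 1, λ = 2 with multiplicity 3.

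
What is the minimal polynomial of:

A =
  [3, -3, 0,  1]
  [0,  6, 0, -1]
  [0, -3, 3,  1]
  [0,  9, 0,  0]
x^2 - 6*x + 9

The characteristic polynomial is χ_A(x) = (x - 3)^4, so the eigenvalues are known. The minimal polynomial is
  m_A(x) = Π_λ (x − λ)^{k_λ}
where k_λ is the size of the *largest* Jordan block for λ (equivalently, the smallest k with (A − λI)^k v = 0 for every generalised eigenvector v of λ).

  λ = 3: largest Jordan block has size 2, contributing (x − 3)^2

So m_A(x) = (x - 3)^2 = x^2 - 6*x + 9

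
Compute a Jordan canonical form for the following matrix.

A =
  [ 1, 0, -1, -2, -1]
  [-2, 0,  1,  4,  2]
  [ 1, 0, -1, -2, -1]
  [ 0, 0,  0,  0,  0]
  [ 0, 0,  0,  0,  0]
J_3(0) ⊕ J_1(0) ⊕ J_1(0)

The characteristic polynomial is
  det(x·I − A) = x^5

Eigenvalues and multiplicities (the geometric multiplicity of λ is n − rank(A − λI), which equals the number of Jordan blocks for λ):
  λ = 0: algebraic multiplicity = 5, geometric multiplicity = 3

Determining the block sizes for each eigenvalue:
  λ = 0: with am = 5 and gm = 3, the partition is not yet determined (e.g. several partitions of 5 into 3 parts exist). Let N = A − (0)·I. Computing rank(N^1) = 2, rank(N^2) = 1, rank(N^3) = 0; the number of blocks of size ≥ j is rank(N^{j−1}) − rank(N^j), giving [3, 1, 1]. So we have 1 block(s) of size 3, 2 block(s) of size 1 → block sizes [3, 1, 1]

Assembling the blocks gives a Jordan form
J =
  [0, 1, 0, 0, 0]
  [0, 0, 1, 0, 0]
  [0, 0, 0, 0, 0]
  [0, 0, 0, 0, 0]
  [0, 0, 0, 0, 0]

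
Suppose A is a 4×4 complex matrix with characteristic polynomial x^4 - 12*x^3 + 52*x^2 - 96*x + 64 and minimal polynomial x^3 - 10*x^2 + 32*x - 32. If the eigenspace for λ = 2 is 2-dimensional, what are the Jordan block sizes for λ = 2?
Block sizes for λ = 2: [1, 1]

Step 1 — from the characteristic polynomial, algebraic multiplicity of λ = 2 is 2. From dim ker(A − (2)·I) = 2, there are exactly 2 Jordan blocks for λ = 2.
Step 2 — from the minimal polynomial, the factor (x − 2) tells us the largest block for λ = 2 has size 1.
Step 3 — with total size 2, 2 blocks, and largest block 1, the block sizes (in nonincreasing order) are [1, 1].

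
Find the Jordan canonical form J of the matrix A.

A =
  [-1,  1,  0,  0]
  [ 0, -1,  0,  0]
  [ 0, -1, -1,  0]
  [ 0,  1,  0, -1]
J_2(-1) ⊕ J_1(-1) ⊕ J_1(-1)

The characteristic polynomial is
  det(x·I − A) = x^4 + 4*x^3 + 6*x^2 + 4*x + 1 = (x + 1)^4

Eigenvalues and multiplicities (the geometric multiplicity of λ is n − rank(A − λI), which equals the number of Jordan blocks for λ):
  λ = -1: algebraic multiplicity = 4, geometric multiplicity = 3

Determining the block sizes for each eigenvalue:
  λ = -1: 3 blocks summing to 4 forces exactly one block of size 2 and the rest size 1 → block sizes [2, 1, 1]

Assembling the blocks gives a Jordan form
J =
  [-1,  1,  0,  0]
  [ 0, -1,  0,  0]
  [ 0,  0, -1,  0]
  [ 0,  0,  0, -1]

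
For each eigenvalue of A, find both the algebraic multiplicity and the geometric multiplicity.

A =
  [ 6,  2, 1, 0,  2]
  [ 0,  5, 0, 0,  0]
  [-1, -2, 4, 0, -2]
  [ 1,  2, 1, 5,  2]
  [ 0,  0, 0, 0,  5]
λ = 5: alg = 5, geom = 4

Step 1 — factor the characteristic polynomial to read off the algebraic multiplicities:
  χ_A(x) = (x - 5)^5

Step 2 — compute geometric multiplicities via the rank-nullity identity g(λ) = n − rank(A − λI):
  rank(A − (5)·I) = 1, so dim ker(A − (5)·I) = n − 1 = 4

Summary:
  λ = 5: algebraic multiplicity = 5, geometric multiplicity = 4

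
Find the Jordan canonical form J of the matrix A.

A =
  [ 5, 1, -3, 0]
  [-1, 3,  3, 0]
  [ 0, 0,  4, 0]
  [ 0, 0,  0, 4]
J_2(4) ⊕ J_1(4) ⊕ J_1(4)

The characteristic polynomial is
  det(x·I − A) = x^4 - 16*x^3 + 96*x^2 - 256*x + 256 = (x - 4)^4

Eigenvalues and multiplicities (the geometric multiplicity of λ is n − rank(A − λI), which equals the number of Jordan blocks for λ):
  λ = 4: algebraic multiplicity = 4, geometric multiplicity = 3

Determining the block sizes for each eigenvalue:
  λ = 4: 3 blocks summing to 4 forces exactly one block of size 2 and the rest size 1 → block sizes [2, 1, 1]

Assembling the blocks gives a Jordan form
J =
  [4, 1, 0, 0]
  [0, 4, 0, 0]
  [0, 0, 4, 0]
  [0, 0, 0, 4]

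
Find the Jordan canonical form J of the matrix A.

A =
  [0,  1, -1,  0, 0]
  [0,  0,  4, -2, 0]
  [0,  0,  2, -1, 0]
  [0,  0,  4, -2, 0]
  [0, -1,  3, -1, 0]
J_3(0) ⊕ J_1(0) ⊕ J_1(0)

The characteristic polynomial is
  det(x·I − A) = x^5

Eigenvalues and multiplicities (the geometric multiplicity of λ is n − rank(A − λI), which equals the number of Jordan blocks for λ):
  λ = 0: algebraic multiplicity = 5, geometric multiplicity = 3

Determining the block sizes for each eigenvalue:
  λ = 0: with am = 5 and gm = 3, the partition is not yet determined (e.g. several partitions of 5 into 3 parts exist). Let N = A − (0)·I. Computing rank(N^1) = 2, rank(N^2) = 1, rank(N^3) = 0; the number of blocks of size ≥ j is rank(N^{j−1}) − rank(N^j), giving [3, 1, 1]. So we have 1 block(s) of size 3, 2 block(s) of size 1 → block sizes [3, 1, 1]

Assembling the blocks gives a Jordan form
J =
  [0, 1, 0, 0, 0]
  [0, 0, 1, 0, 0]
  [0, 0, 0, 0, 0]
  [0, 0, 0, 0, 0]
  [0, 0, 0, 0, 0]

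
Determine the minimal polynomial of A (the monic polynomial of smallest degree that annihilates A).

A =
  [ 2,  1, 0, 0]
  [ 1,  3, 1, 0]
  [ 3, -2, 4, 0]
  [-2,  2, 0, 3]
x^3 - 9*x^2 + 27*x - 27

The characteristic polynomial is χ_A(x) = (x - 3)^4, so the eigenvalues are known. The minimal polynomial is
  m_A(x) = Π_λ (x − λ)^{k_λ}
where k_λ is the size of the *largest* Jordan block for λ (equivalently, the smallest k with (A − λI)^k v = 0 for every generalised eigenvector v of λ).

  λ = 3: largest Jordan block has size 3, contributing (x − 3)^3

So m_A(x) = (x - 3)^3 = x^3 - 9*x^2 + 27*x - 27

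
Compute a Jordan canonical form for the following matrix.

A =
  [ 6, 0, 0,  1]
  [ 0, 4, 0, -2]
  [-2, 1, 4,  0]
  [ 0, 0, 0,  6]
J_2(4) ⊕ J_2(6)

The characteristic polynomial is
  det(x·I − A) = x^4 - 20*x^3 + 148*x^2 - 480*x + 576 = (x - 6)^2*(x - 4)^2

Eigenvalues and multiplicities (the geometric multiplicity of λ is n − rank(A − λI), which equals the number of Jordan blocks for λ):
  λ = 4: algebraic multiplicity = 2, geometric multiplicity = 1
  λ = 6: algebraic multiplicity = 2, geometric multiplicity = 1

Determining the block sizes for each eigenvalue:
  λ = 4: one block (gm = 1), so the single block has size am = 2 → block sizes [2]
  λ = 6: one block (gm = 1), so the single block has size am = 2 → block sizes [2]

Assembling the blocks gives a Jordan form
J =
  [4, 1, 0, 0]
  [0, 4, 0, 0]
  [0, 0, 6, 1]
  [0, 0, 0, 6]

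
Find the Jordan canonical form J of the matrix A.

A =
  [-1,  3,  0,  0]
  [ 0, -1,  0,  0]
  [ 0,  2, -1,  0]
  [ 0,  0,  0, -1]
J_2(-1) ⊕ J_1(-1) ⊕ J_1(-1)

The characteristic polynomial is
  det(x·I − A) = x^4 + 4*x^3 + 6*x^2 + 4*x + 1 = (x + 1)^4

Eigenvalues and multiplicities (the geometric multiplicity of λ is n − rank(A − λI), which equals the number of Jordan blocks for λ):
  λ = -1: algebraic multiplicity = 4, geometric multiplicity = 3

Determining the block sizes for each eigenvalue:
  λ = -1: 3 blocks summing to 4 forces exactly one block of size 2 and the rest size 1 → block sizes [2, 1, 1]

Assembling the blocks gives a Jordan form
J =
  [-1,  1,  0,  0]
  [ 0, -1,  0,  0]
  [ 0,  0, -1,  0]
  [ 0,  0,  0, -1]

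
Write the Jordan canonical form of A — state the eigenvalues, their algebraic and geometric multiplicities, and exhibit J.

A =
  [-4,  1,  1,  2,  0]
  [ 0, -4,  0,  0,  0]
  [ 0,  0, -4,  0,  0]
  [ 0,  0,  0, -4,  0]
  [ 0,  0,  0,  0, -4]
J_2(-4) ⊕ J_1(-4) ⊕ J_1(-4) ⊕ J_1(-4)

The characteristic polynomial is
  det(x·I − A) = x^5 + 20*x^4 + 160*x^3 + 640*x^2 + 1280*x + 1024 = (x + 4)^5

Eigenvalues and multiplicities (the geometric multiplicity of λ is n − rank(A − λI), which equals the number of Jordan blocks for λ):
  λ = -4: algebraic multiplicity = 5, geometric multiplicity = 4

Determining the block sizes for each eigenvalue:
  λ = -4: 4 blocks summing to 5 forces exactly one block of size 2 and the rest size 1 → block sizes [2, 1, 1, 1]

Assembling the blocks gives a Jordan form
J =
  [-4,  1,  0,  0,  0]
  [ 0, -4,  0,  0,  0]
  [ 0,  0, -4,  0,  0]
  [ 0,  0,  0, -4,  0]
  [ 0,  0,  0,  0, -4]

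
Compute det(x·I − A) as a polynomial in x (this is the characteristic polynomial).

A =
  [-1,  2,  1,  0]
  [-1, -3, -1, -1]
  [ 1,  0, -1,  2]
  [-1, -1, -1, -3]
x^4 + 8*x^3 + 24*x^2 + 32*x + 16

Expanding det(x·I − A) (e.g. by cofactor expansion or by noting that A is similar to its Jordan form J, which has the same characteristic polynomial as A) gives
  χ_A(x) = x^4 + 8*x^3 + 24*x^2 + 32*x + 16
which factors as (x + 2)^4. The eigenvalues (with algebraic multiplicities) are λ = -2 with multiplicity 4.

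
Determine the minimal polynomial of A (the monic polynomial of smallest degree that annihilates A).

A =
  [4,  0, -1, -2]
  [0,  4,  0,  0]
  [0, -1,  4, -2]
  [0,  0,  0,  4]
x^3 - 12*x^2 + 48*x - 64

The characteristic polynomial is χ_A(x) = (x - 4)^4, so the eigenvalues are known. The minimal polynomial is
  m_A(x) = Π_λ (x − λ)^{k_λ}
where k_λ is the size of the *largest* Jordan block for λ (equivalently, the smallest k with (A − λI)^k v = 0 for every generalised eigenvector v of λ).

  λ = 4: largest Jordan block has size 3, contributing (x − 4)^3

So m_A(x) = (x - 4)^3 = x^3 - 12*x^2 + 48*x - 64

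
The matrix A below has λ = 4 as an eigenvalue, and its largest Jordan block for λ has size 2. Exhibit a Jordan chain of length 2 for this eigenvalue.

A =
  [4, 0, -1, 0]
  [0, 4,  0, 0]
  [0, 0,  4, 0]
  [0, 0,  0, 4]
A Jordan chain for λ = 4 of length 2:
v_1 = (-1, 0, 0, 0)ᵀ
v_2 = (0, 0, 1, 0)ᵀ

Let N = A − (4)·I. We want v_2 with N^2 v_2 = 0 but N^1 v_2 ≠ 0; then v_{j-1} := N · v_j for j = 2, …, 2.

Pick v_2 = (0, 0, 1, 0)ᵀ.
Then v_1 = N · v_2 = (-1, 0, 0, 0)ᵀ.

Sanity check: (A − (4)·I) v_1 = (0, 0, 0, 0)ᵀ = 0. ✓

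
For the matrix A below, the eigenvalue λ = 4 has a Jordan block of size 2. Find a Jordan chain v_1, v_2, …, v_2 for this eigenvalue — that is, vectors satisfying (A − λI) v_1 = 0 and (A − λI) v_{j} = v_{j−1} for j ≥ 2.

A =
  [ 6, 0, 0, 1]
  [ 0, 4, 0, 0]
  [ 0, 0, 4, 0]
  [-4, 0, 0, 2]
A Jordan chain for λ = 4 of length 2:
v_1 = (2, 0, 0, -4)ᵀ
v_2 = (1, 0, 0, 0)ᵀ

Let N = A − (4)·I. We want v_2 with N^2 v_2 = 0 but N^1 v_2 ≠ 0; then v_{j-1} := N · v_j for j = 2, …, 2.

Pick v_2 = (1, 0, 0, 0)ᵀ.
Then v_1 = N · v_2 = (2, 0, 0, -4)ᵀ.

Sanity check: (A − (4)·I) v_1 = (0, 0, 0, 0)ᵀ = 0. ✓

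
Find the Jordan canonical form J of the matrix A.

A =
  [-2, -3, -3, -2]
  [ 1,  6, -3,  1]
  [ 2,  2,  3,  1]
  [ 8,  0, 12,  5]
J_2(3) ⊕ J_2(3)

The characteristic polynomial is
  det(x·I − A) = x^4 - 12*x^3 + 54*x^2 - 108*x + 81 = (x - 3)^4

Eigenvalues and multiplicities (the geometric multiplicity of λ is n − rank(A − λI), which equals the number of Jordan blocks for λ):
  λ = 3: algebraic multiplicity = 4, geometric multiplicity = 2

Determining the block sizes for each eigenvalue:
  λ = 3: with am = 4 and gm = 2, the partition is not yet determined (e.g. several partitions of 4 into 2 parts exist). Let N = A − (3)·I. Computing rank(N^1) = 2, rank(N^2) = 0; the number of blocks of size ≥ j is rank(N^{j−1}) − rank(N^j), giving [2, 2]. So we have 2 block(s) of size 2 → block sizes [2, 2]

Assembling the blocks gives a Jordan form
J =
  [3, 1, 0, 0]
  [0, 3, 0, 0]
  [0, 0, 3, 1]
  [0, 0, 0, 3]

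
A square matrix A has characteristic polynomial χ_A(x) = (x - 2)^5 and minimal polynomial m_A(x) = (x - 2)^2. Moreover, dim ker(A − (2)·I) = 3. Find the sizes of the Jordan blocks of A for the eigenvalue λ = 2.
Block sizes for λ = 2: [2, 2, 1]

Step 1 — from the characteristic polynomial, algebraic multiplicity of λ = 2 is 5. From dim ker(A − (2)·I) = 3, there are exactly 3 Jordan blocks for λ = 2.
Step 2 — from the minimal polynomial, the factor (x − 2)^2 tells us the largest block for λ = 2 has size 2.
Step 3 — with total size 5, 3 blocks, and largest block 2, the block sizes (in nonincreasing order) are [2, 2, 1].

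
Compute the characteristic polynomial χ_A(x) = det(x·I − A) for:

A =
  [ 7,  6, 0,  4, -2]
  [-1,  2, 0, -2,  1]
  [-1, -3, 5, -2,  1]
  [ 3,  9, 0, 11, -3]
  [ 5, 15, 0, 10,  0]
x^5 - 25*x^4 + 250*x^3 - 1250*x^2 + 3125*x - 3125

Expanding det(x·I − A) (e.g. by cofactor expansion or by noting that A is similar to its Jordan form J, which has the same characteristic polynomial as A) gives
  χ_A(x) = x^5 - 25*x^4 + 250*x^3 - 1250*x^2 + 3125*x - 3125
which factors as (x - 5)^5. The eigenvalues (with algebraic multiplicities) are λ = 5 with multiplicity 5.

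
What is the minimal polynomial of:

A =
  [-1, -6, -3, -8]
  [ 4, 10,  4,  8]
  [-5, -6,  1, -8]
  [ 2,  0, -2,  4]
x^3 - 10*x^2 + 32*x - 32

The characteristic polynomial is χ_A(x) = (x - 4)^3*(x - 2), so the eigenvalues are known. The minimal polynomial is
  m_A(x) = Π_λ (x − λ)^{k_λ}
where k_λ is the size of the *largest* Jordan block for λ (equivalently, the smallest k with (A − λI)^k v = 0 for every generalised eigenvector v of λ).

  λ = 2: largest Jordan block has size 1, contributing (x − 2)
  λ = 4: largest Jordan block has size 2, contributing (x − 4)^2

So m_A(x) = (x - 4)^2*(x - 2) = x^3 - 10*x^2 + 32*x - 32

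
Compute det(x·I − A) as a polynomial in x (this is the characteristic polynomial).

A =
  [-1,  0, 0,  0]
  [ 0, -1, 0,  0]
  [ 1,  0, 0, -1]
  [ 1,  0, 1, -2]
x^4 + 4*x^3 + 6*x^2 + 4*x + 1

Expanding det(x·I − A) (e.g. by cofactor expansion or by noting that A is similar to its Jordan form J, which has the same characteristic polynomial as A) gives
  χ_A(x) = x^4 + 4*x^3 + 6*x^2 + 4*x + 1
which factors as (x + 1)^4. The eigenvalues (with algebraic multiplicities) are λ = -1 with multiplicity 4.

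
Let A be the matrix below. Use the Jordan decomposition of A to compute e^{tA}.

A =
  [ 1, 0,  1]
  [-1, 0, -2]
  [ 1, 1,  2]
e^{tA} =
  [t^2*exp(t)/2 + exp(t), t^2*exp(t)/2, t^2*exp(t)/2 + t*exp(t)]
  [-t^2*exp(t)/2 - t*exp(t), -t^2*exp(t)/2 - t*exp(t) + exp(t), -t^2*exp(t)/2 - 2*t*exp(t)]
  [t*exp(t), t*exp(t), t*exp(t) + exp(t)]

Strategy: write A = P · J · P⁻¹ where J is a Jordan canonical form, so e^{tA} = P · e^{tJ} · P⁻¹, and e^{tJ} can be computed block-by-block.

A has Jordan form
J =
  [1, 1, 0]
  [0, 1, 1]
  [0, 0, 1]
(up to reordering of blocks).

Per-block formulas:
  For a 3×3 Jordan block J_3(1): exp(t · J_3(1)) = e^(1t)·(I + t·N + (t^2/2)·N^2), where N is the 3×3 nilpotent shift.

After assembling e^{tJ} and conjugating by P, we get:

e^{tA} =
  [t^2*exp(t)/2 + exp(t), t^2*exp(t)/2, t^2*exp(t)/2 + t*exp(t)]
  [-t^2*exp(t)/2 - t*exp(t), -t^2*exp(t)/2 - t*exp(t) + exp(t), -t^2*exp(t)/2 - 2*t*exp(t)]
  [t*exp(t), t*exp(t), t*exp(t) + exp(t)]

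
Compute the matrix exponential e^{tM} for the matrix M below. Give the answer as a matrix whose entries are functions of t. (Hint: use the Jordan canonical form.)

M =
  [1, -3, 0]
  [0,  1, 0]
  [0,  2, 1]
e^{tM} =
  [exp(t), -3*t*exp(t), 0]
  [0, exp(t), 0]
  [0, 2*t*exp(t), exp(t)]

Strategy: write M = P · J · P⁻¹ where J is a Jordan canonical form, so e^{tM} = P · e^{tJ} · P⁻¹, and e^{tJ} can be computed block-by-block.

M has Jordan form
J =
  [1, 1, 0]
  [0, 1, 0]
  [0, 0, 1]
(up to reordering of blocks).

Per-block formulas:
  For a 2×2 Jordan block J_2(1): exp(t · J_2(1)) = e^(1t)·(I + t·N), where N is the 2×2 nilpotent shift.
  For a 1×1 block at λ = 1: exp(t · [1]) = [e^(1t)].

After assembling e^{tJ} and conjugating by P, we get:

e^{tM} =
  [exp(t), -3*t*exp(t), 0]
  [0, exp(t), 0]
  [0, 2*t*exp(t), exp(t)]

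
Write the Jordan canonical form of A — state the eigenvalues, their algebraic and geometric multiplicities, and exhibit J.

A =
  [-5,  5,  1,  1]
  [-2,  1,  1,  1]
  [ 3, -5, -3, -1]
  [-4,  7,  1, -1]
J_3(-2) ⊕ J_1(-2)

The characteristic polynomial is
  det(x·I − A) = x^4 + 8*x^3 + 24*x^2 + 32*x + 16 = (x + 2)^4

Eigenvalues and multiplicities (the geometric multiplicity of λ is n − rank(A − λI), which equals the number of Jordan blocks for λ):
  λ = -2: algebraic multiplicity = 4, geometric multiplicity = 2

Determining the block sizes for each eigenvalue:
  λ = -2: with am = 4 and gm = 2, the partition is not yet determined (e.g. several partitions of 4 into 2 parts exist). Let N = A − (-2)·I. Computing rank(N^1) = 2, rank(N^2) = 1, rank(N^3) = 0; the number of blocks of size ≥ j is rank(N^{j−1}) − rank(N^j), giving [2, 1, 1]. So we have 1 block(s) of size 3, 1 block(s) of size 1 → block sizes [3, 1]

Assembling the blocks gives a Jordan form
J =
  [-2,  1,  0,  0]
  [ 0, -2,  1,  0]
  [ 0,  0, -2,  0]
  [ 0,  0,  0, -2]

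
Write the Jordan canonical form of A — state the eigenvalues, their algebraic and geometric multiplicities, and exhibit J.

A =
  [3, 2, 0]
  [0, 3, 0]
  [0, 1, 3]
J_2(3) ⊕ J_1(3)

The characteristic polynomial is
  det(x·I − A) = x^3 - 9*x^2 + 27*x - 27 = (x - 3)^3

Eigenvalues and multiplicities (the geometric multiplicity of λ is n − rank(A − λI), which equals the number of Jordan blocks for λ):
  λ = 3: algebraic multiplicity = 3, geometric multiplicity = 2

Determining the block sizes for each eigenvalue:
  λ = 3: 2 blocks summing to 3 forces exactly one block of size 2 and the rest size 1 → block sizes [2, 1]

Assembling the blocks gives a Jordan form
J =
  [3, 1, 0]
  [0, 3, 0]
  [0, 0, 3]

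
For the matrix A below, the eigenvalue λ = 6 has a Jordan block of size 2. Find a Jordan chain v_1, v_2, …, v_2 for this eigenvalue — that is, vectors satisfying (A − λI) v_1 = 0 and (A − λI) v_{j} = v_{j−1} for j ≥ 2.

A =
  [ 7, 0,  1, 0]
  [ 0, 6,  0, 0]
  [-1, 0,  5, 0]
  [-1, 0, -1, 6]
A Jordan chain for λ = 6 of length 2:
v_1 = (1, 0, -1, -1)ᵀ
v_2 = (1, 0, 0, 0)ᵀ

Let N = A − (6)·I. We want v_2 with N^2 v_2 = 0 but N^1 v_2 ≠ 0; then v_{j-1} := N · v_j for j = 2, …, 2.

Pick v_2 = (1, 0, 0, 0)ᵀ.
Then v_1 = N · v_2 = (1, 0, -1, -1)ᵀ.

Sanity check: (A − (6)·I) v_1 = (0, 0, 0, 0)ᵀ = 0. ✓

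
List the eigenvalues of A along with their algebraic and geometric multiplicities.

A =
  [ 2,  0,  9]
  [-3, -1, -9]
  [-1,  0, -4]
λ = -1: alg = 3, geom = 2

Step 1 — factor the characteristic polynomial to read off the algebraic multiplicities:
  χ_A(x) = (x + 1)^3

Step 2 — compute geometric multiplicities via the rank-nullity identity g(λ) = n − rank(A − λI):
  rank(A − (-1)·I) = 1, so dim ker(A − (-1)·I) = n − 1 = 2

Summary:
  λ = -1: algebraic multiplicity = 3, geometric multiplicity = 2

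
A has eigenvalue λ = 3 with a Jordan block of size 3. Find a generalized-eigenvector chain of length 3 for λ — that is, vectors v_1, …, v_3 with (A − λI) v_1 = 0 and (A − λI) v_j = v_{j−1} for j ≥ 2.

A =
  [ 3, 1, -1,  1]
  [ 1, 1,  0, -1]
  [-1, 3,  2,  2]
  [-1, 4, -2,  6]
A Jordan chain for λ = 3 of length 3:
v_1 = (1, -1, 2, 3)ᵀ
v_2 = (0, 1, -1, -1)ᵀ
v_3 = (1, 0, 0, 0)ᵀ

Let N = A − (3)·I. We want v_3 with N^3 v_3 = 0 but N^2 v_3 ≠ 0; then v_{j-1} := N · v_j for j = 3, …, 2.

Pick v_3 = (1, 0, 0, 0)ᵀ.
Then v_2 = N · v_3 = (0, 1, -1, -1)ᵀ.
Then v_1 = N · v_2 = (1, -1, 2, 3)ᵀ.

Sanity check: (A − (3)·I) v_1 = (0, 0, 0, 0)ᵀ = 0. ✓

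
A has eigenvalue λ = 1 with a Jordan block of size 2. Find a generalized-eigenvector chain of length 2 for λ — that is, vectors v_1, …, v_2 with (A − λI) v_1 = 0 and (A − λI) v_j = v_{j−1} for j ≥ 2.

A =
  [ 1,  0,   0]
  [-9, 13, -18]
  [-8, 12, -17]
A Jordan chain for λ = 1 of length 2:
v_1 = (0, -6, -4)ᵀ
v_2 = (2, 1, 0)ᵀ

Let N = A − (1)·I. We want v_2 with N^2 v_2 = 0 but N^1 v_2 ≠ 0; then v_{j-1} := N · v_j for j = 2, …, 2.

Pick v_2 = (2, 1, 0)ᵀ.
Then v_1 = N · v_2 = (0, -6, -4)ᵀ.

Sanity check: (A − (1)·I) v_1 = (0, 0, 0)ᵀ = 0. ✓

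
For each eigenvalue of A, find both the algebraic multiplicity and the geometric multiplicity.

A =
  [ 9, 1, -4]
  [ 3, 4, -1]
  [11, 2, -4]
λ = 3: alg = 3, geom = 1

Step 1 — factor the characteristic polynomial to read off the algebraic multiplicities:
  χ_A(x) = (x - 3)^3

Step 2 — compute geometric multiplicities via the rank-nullity identity g(λ) = n − rank(A − λI):
  rank(A − (3)·I) = 2, so dim ker(A − (3)·I) = n − 2 = 1

Summary:
  λ = 3: algebraic multiplicity = 3, geometric multiplicity = 1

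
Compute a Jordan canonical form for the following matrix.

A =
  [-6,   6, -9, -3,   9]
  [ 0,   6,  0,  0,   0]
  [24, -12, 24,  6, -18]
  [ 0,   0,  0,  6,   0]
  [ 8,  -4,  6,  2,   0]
J_2(6) ⊕ J_1(6) ⊕ J_1(6) ⊕ J_1(6)

The characteristic polynomial is
  det(x·I − A) = x^5 - 30*x^4 + 360*x^3 - 2160*x^2 + 6480*x - 7776 = (x - 6)^5

Eigenvalues and multiplicities (the geometric multiplicity of λ is n − rank(A − λI), which equals the number of Jordan blocks for λ):
  λ = 6: algebraic multiplicity = 5, geometric multiplicity = 4

Determining the block sizes for each eigenvalue:
  λ = 6: 4 blocks summing to 5 forces exactly one block of size 2 and the rest size 1 → block sizes [2, 1, 1, 1]

Assembling the blocks gives a Jordan form
J =
  [6, 1, 0, 0, 0]
  [0, 6, 0, 0, 0]
  [0, 0, 6, 0, 0]
  [0, 0, 0, 6, 0]
  [0, 0, 0, 0, 6]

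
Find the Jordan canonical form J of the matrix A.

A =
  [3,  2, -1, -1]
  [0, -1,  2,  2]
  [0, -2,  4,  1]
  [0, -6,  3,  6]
J_2(3) ⊕ J_1(3) ⊕ J_1(3)

The characteristic polynomial is
  det(x·I − A) = x^4 - 12*x^3 + 54*x^2 - 108*x + 81 = (x - 3)^4

Eigenvalues and multiplicities (the geometric multiplicity of λ is n − rank(A − λI), which equals the number of Jordan blocks for λ):
  λ = 3: algebraic multiplicity = 4, geometric multiplicity = 3

Determining the block sizes for each eigenvalue:
  λ = 3: 3 blocks summing to 4 forces exactly one block of size 2 and the rest size 1 → block sizes [2, 1, 1]

Assembling the blocks gives a Jordan form
J =
  [3, 1, 0, 0]
  [0, 3, 0, 0]
  [0, 0, 3, 0]
  [0, 0, 0, 3]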